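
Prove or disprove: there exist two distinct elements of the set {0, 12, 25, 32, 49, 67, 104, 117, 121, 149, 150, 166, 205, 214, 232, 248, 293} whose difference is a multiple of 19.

There is no such pair.

Two integers differ by a multiple of 19 exactly when they have the same residue mod 19. The residues are 0↦0, 12↦12, 25↦6, 32↦13, 49↦11, 67↦10, 104↦9, 117↦3, 121↦7, 149↦16, 150↦17, 166↦14, 205↦15, 214↦5, 232↦4, 248↦1, 293↦8.
No residue repeats among the 17 elements, so no pair has difference ≡ 0 (mod 19).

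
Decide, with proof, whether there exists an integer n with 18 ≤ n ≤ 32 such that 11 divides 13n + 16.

n = 25

For n = 18, 19, …, 24 the values 250, 263, 276, 289, 302, 315, 328 are not multiples of 11. n = 25 works, since 13·25 + 16 = 341 = 31·11.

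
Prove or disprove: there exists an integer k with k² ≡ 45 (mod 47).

Apply Euler's criterion with the prime 47: 45 is a quadratic residue iff 45^23 ≡ 1 (mod 47), and a non-residue iff it is ≡ −1.
Squaring successively (mod 47): 45^2 = 2025 ≡ 4; 45^4 ≡ 4² = 16 ≡ 16; 45^8 ≡ 16² = 256 ≡ 21; 45^16 ≡ 21² = 441 ≡ 18.
Since 23 = 16 + 4 + 2 + 1, 45^23 ≡ 18 · 16 · 4 · 45; multiplying out mod 47: 18·16 = 288 ≡ 6, then 6·4 = 24 ≡ 24, then 24·45 = 1080 ≡ 46. Thus 45^23 ≡ 46 ≡ −1 (mod 47).
The value −1 means 45 is a non-residue modulo 47, so k² ≡ 45 (mod 47) is impossible.

There is no such integer.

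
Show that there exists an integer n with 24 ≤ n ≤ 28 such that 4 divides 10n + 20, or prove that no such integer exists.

At n = 24 we get 10·24 + 20 = 260, and 260 = 4·65.

n = 24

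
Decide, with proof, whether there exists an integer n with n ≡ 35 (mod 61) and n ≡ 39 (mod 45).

The moduli 61 and 45 are coprime, so by the Chinese Remainder Theorem a unique solution modulo 2745 exists.
Write n = 35 + 61t and require 35 + 61t ≡ 39 (mod 45), i.e. 61t ≡ 4 (mod 45).
61 ≡ 16 (mod 45), so this reads 16t ≡ 4 (mod 45). Note 16·31 = 496 ≡ 1 (mod 45) (as 496 − 1 = 11·45), so 16⁻¹ ≡ 31.
Multiplying by 31: t ≡ 31·4 = 124 ≡ 34 (mod 45).
With t = 34: n = 35 + 61·34 = 2109.
Indeed 2109 ≡ 35 (mod 61) and 2109 ≡ 39 (mod 45).

n = 2109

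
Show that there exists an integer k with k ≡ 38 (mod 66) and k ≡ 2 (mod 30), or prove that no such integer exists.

k = 302

The moduli are not coprime: gcd(66, 30) = 6. Compatibility requires 6 ∣ (2 − 38) = -36, which holds, so solutions exist.
List candidates k ≡ 38 (mod 66): 38, 104, 170, 236, 302. Modulo 30 these are 8, 14, 20, 26, 2; 302 gives 2 as required.
Check: 302 mod 66 = 38, 302 mod 30 = 2. ✓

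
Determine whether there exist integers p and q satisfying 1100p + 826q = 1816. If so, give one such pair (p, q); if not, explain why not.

Every value of 1100p + 826q is a multiple of gcd(1100, 826) = 2; since 2 ∣ 1816, solutions exist.
Dividing through by 2 reduces the equation to 550p + 413q = 908.
Euclidean algorithm: 550 = 1·413 + 137, 413 = 3·137 + 2, 137 = 68·2 + 1, 2 = 2·1 + 0.
Working back up the chain: 1 = 137 − 68·2 = 137 − 68·(413 − 3·137) = −68·413 + 205·137 = −68·413 + 205·(550 − 1·413) = 205·550 − 273·413. So 550·205 + 413·(-273) = 1.
Multiplying through by 908: p = 205·908 = 186140, q = (-273)·908 = -247884 is a solution.
Shifting by a multiple of (413, −550) keeps it a solution: p = 186140 − 450·413 = 290, q = -247884 + 450·550 = -384.
Indeed 1100·290 + 826·(-384) = 319000 − 317184 = 1816.

p = 290, q = -384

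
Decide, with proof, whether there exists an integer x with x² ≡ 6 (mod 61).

61 is prime, so by Euler's criterion 6 is a square mod 61 iff 6^((61−1)/2) = 6^30 ≡ 1 (mod 61).
Squaring successively (mod 61): 6^2 = 36 ≡ 36; 6^4 ≡ 36² = 1296 ≡ 15; 6^8 ≡ 15² = 225 ≡ 42; 6^16 ≡ 42² = 1764 ≡ 56.
Since 30 = 16 + 8 + 4 + 2, 6^30 ≡ 56 · 42 · 15 · 36; multiplying out mod 61: 56·42 = 2352 ≡ 34, then 34·15 = 510 ≡ 22, then 22·36 = 792 ≡ 60. Thus 6^30 ≡ 60 ≡ −1 (mod 61).
By Euler's criterion 6 is a quadratic non-residue mod 61: no x satisfies x² ≡ 6 (mod 61).

No such integer exists.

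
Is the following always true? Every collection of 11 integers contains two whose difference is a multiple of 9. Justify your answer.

True.

There are exactly 9 possible remainders on division by 9.
Since 11 > 9, two of the 11 integers must share a residue class by the pigeonhole principle; call them a and b.
Their difference a − b is then a multiple of 9.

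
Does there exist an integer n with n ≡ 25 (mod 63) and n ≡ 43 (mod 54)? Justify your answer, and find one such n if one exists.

n = 151

Here gcd(63, 54) = 9, and both 25 and 43 leave remainder 7 mod 9, so the system is consistent.
The integers ≡ 25 (mod 63) are 25, 88, 151, …; their remainders mod 54 are 25, 34, 43, so n = 151 is the first that is ≡ 43 (mod 54).
Indeed 151 ≡ 25 (mod 63) and 151 ≡ 43 (mod 54).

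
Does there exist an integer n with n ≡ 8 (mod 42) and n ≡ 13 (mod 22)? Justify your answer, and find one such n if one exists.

Reduce both congruences modulo 2, which divides 42 and 22: they say n ≡ 8 (mod 2) and n ≡ 13 (mod 2).
These are incompatible: 8 − 13 = -5 is not divisible by 2.
Therefore no such n exists.

No such integer exists.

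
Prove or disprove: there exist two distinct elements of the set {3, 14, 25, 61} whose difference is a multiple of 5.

Reduce each element modulo 5: 3↦3, 14↦4, 25↦0, 61↦1.
No residue repeats among the 4 elements, so no pair has difference ≡ 0 (mod 5).

No, no such pair exists.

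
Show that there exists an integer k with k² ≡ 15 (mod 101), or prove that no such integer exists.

No such integer exists.

101 is prime, so by Euler's criterion 15 is a square mod 101 iff 15^((101−1)/2) = 15^50 ≡ 1 (mod 101).
Repeated squaring mod 101: 15^2 = 225 ≡ 23; 15^4 ≡ 23² = 529 ≡ 24; 15^8 ≡ 24² = 576 ≡ 71; 15^16 ≡ 71² = 5041 ≡ 92; 15^32 ≡ 92² = 8464 ≡ 81.
Since 50 = 32 + 16 + 2, 15^50 ≡ 81 · 92 · 23; multiplying out mod 101: 81·92 = 7452 ≡ 79, then 79·23 = 1817 ≡ 100. Thus 15^50 ≡ 100 ≡ −1 (mod 101).
The value −1 means 15 is a non-residue modulo 101, so k² ≡ 15 (mod 101) is impossible.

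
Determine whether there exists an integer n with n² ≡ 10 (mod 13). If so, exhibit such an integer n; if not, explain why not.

n = 6

Take n = 6. Then 6² = 36 = 2·13 + 10, so 6² ≡ 10 (mod 13).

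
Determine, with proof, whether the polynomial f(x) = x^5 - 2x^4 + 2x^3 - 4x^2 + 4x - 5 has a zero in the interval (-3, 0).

No such root exists.

f(-3) = -512 and f(0) = -5, both negative, so a sign-change argument is unavailable; we show f keeps this sign on the whole interval.
Shift to the endpoint 0: with x = −u (0 < u < 3), one computes f(−u) = -u^5 - 2u^4 - 2u^3 - 4u^2 - 4u - 5.
All 6 nonzero coefficients of this polynomial in u are negative; hence for u > 0 the value is a sum of negative terms (the constant -5 among them).
Therefore f(x) < 0 throughout (-3, 0), and f has no zero there.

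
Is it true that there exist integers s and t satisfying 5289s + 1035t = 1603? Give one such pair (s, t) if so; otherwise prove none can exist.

gcd(5289, 1035) = 3, so every integer of the form 5289s + 1035t is a multiple of 3.
However 1603 leaves remainder 1 on division by 3.
So the equation is unsolvable over ℤ.

No, no such integers exist.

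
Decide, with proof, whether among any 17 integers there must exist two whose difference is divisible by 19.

Try 17 consecutive integers, 48, 49, …, 64. Their remainders mod 19 are 10, 11, 12, 13, 14, 15, 16, 17, 18, 0, 1, 2, 3, 4, 5, 6, 7 — pairwise different, as any 17 ≤ 19 consecutive integers have distinct residues.
No two share a residue, so no pair has difference divisible by 19; the claim fails for this set.

No, the set {48, 49, 50, 51, 52, 53, 54, 55, 56, 57, 58, 59, 60, 61, 62, 63, 64} is a counterexample.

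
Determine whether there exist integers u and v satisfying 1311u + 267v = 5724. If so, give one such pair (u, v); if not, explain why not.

gcd(1311, 267) = 3, and 3 divides 5724, so integer solutions exist.
Dividing through by 3 reduces the equation to 437u + 89v = 1908.
Euclidean algorithm: 437 = 4·89 + 81, 89 = 1·81 + 8, 81 = 10·8 + 1, 8 = 8·1 + 0.
Back-substituting, 1 = 81 − 10·8 = 81 − 10·(89 − 1·81) = −10·89 + 11·81 = −10·89 + 11·(437 − 4·89) = 11·437 − 54·89; that is, 437·11 + 89·(-54) = 1.
Times 1908: 437·20988 + 89·(-103032) = 1908, so (20988, -103032) solves it.
Subtracting 235·89 from u and adding 235·437 to v gives the tidier solution (73, -337).
Indeed 1311·73 + 267·(-337) = 95703 − 89979 = 5724.

u = 73, v = -337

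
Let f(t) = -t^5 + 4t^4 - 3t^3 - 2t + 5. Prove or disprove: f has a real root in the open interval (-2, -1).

The endpoint values f(-2) = 129 and f(-1) = 15 are both positive. Claim: f(t) > 0 for every t in (-2, -1).
Substitute t = -1 − u, where 0 < u < 1 on the interval. Expanding, f(-1 − u) = u^5 + 9u^4 + 29u^3 + 43u^2 + 32u + 15.
The nonzero coefficients here are all positive, so for u > 0 every term is positive (or zero), and the constant term 15 is strictly positive.
So f is strictly positive on (-2, -1); no root exists in the interval.

No.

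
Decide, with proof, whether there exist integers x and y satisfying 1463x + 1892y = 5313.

gcd(1463, 1892) = 11, and 11 divides 5313, so integer solutions exist.
Dividing through by 11 reduces the equation to 133x + 172y = 483.
Dividing repeatedly: 172 = 1·133 + 39, 133 = 3·39 + 16, 39 = 2·16 + 7, 16 = 2·7 + 2, 7 = 3·2 + 1, 2 = 2·1 + 0.
Back-substituting, 1 = 7 − 3·2 = 7 − 3·(16 − 2·7) = −3·16 + 7·7 = −3·16 + 7·(39 − 2·16) = 7·39 − 17·16 = 7·39 − 17·(133 − 3·39) = −17·133 + 58·39 = −17·133 + 58·(172 − 1·133) = 58·172 − 75·133; that is, 133·(-75) + 172·58 = 1.
Times 483: 133·(-36225) + 172·28014 = 483, so (-36225, 28014) solves it.
Adding 211·172 to x and subtracting 211·133 from y gives the tidier solution (67, -49).
Check: 1463·67 + 1892·(-49) = 98021 − 92708 = 5313. ✓

x = 67, y = -49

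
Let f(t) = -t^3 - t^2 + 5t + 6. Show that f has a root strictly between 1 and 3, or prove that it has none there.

f(1) = 9 and f(3) = -15, which have opposite signs.
Since f is a polynomial it is continuous on [1, 3].
By the Intermediate Value Theorem, f takes the value 0 somewhere in the open interval.

Yes, f has a root in the interval.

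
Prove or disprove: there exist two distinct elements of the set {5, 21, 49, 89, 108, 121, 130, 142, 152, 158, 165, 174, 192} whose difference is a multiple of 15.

There is no such pair.

Reduce each element modulo 15: 5↦5, 21↦6, 49↦4, 89↦14, 108↦3, 121↦1, 130↦10, 142↦7, 152↦2, 158↦8, 165↦0, 174↦9, 192↦12.
All 13 residues are distinct, so no two elements differ by a multiple of 15.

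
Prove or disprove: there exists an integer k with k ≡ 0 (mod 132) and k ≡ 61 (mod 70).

gcd(132, 70) = 2. If k ≡ 0 (mod 132) and k ≡ 61 (mod 70), then k ≡ 0 (mod 2) and k ≡ 61 (mod 2).
However 0 ≡ 0 and 61 ≡ 1 (mod 2), and 0 ≠ 1.
Hence the system has no solution.

There is no such integer.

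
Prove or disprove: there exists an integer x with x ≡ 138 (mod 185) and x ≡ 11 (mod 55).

There is no such integer.

Reduce both congruences modulo 5, which divides 185 and 55: they say x ≡ 138 (mod 5) and x ≡ 11 (mod 5).
But 138 mod 5 = 3 while 11 mod 5 = 1, a contradiction.
So no integer satisfies both congruences.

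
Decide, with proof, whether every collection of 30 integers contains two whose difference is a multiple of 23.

Partition the integers by their residue mod 23; there are 23 classes.
With 30 integers and only 23 classes, the pigeonhole principle forces two of them, say a and b, into the same class.
Their difference a − b is then a multiple of 23.

True.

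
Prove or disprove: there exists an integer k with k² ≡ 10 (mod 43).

Take k = 15. Then 15² = 225 = 5·43 + 10, so 15² ≡ 10 (mod 43).

k = 15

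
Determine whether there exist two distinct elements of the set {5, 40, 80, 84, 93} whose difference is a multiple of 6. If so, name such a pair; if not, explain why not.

No, no such pair exists.

Two integers differ by a multiple of 6 exactly when they have the same residue mod 6. The residues are 5↦5, 40↦4, 80↦2, 84↦0, 93↦3.
No residue repeats among the 5 elements, so no pair has difference ≡ 0 (mod 6).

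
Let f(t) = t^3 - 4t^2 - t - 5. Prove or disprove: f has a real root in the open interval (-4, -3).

f(-4) = -129 and f(-3) = -65, both negative, so a sign-change argument is unavailable; we show f keeps this sign on the whole interval.
Substitute t = -3 − u, where 0 < u < 1 on the interval. Expanding, f(-3 − u) = -u^3 - 13u^2 - 50u - 65.
The nonzero coefficients here are all negative, so for u > 0 every term is negative (or zero), and the constant term -65 is strictly negative.
So f is strictly negative on (-4, -3); no root exists in the interval.

No such root exists.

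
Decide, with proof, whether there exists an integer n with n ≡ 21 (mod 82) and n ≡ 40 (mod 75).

The moduli 82 and 75 are coprime, so by the Chinese Remainder Theorem a unique solution modulo 6150 exists.
Any solution of the first congruence is n = 21 + 82t; substituting into the second, 82t ≡ 40 − 21 ≡ 19 (mod 75).
82 ≡ 7 (mod 75), so this reads 7t ≡ 19 (mod 75). Note 7·43 = 301 ≡ 1 (mod 75) (as 301 − 1 = 4·75), so 7⁻¹ ≡ 43.
Multiplying by 43: t ≡ 43·19 = 817 ≡ 67 (mod 75).
With t = 67: n = 21 + 82·67 = 5515.
Indeed 5515 ≡ 21 (mod 82) and 5515 ≡ 40 (mod 75).

n = 5515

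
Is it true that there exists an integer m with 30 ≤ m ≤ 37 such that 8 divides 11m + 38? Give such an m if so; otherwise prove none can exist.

m = 30

m = 30 works, since 11·30 + 38 = 368 = 46·8.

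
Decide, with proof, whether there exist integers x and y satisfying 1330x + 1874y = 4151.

There are no such integers.

Any value of 1330x + 1874y is a multiple of gcd(1330, 1874) = 2.
But 4151 is not a multiple of 2 (it leaves remainder 1).
Therefore 1330x + 1874y = 4151 has no solution in integers.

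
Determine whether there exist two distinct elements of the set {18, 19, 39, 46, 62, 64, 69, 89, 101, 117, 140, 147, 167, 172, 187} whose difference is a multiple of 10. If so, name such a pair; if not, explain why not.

Both 19 and 39 leave remainder 9 on division by 10; their difference 20 = 2·10 is a multiple of 10.

Yes: 19 and 39.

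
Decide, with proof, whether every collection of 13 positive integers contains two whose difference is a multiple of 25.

No; for instance {45, 46, 47, 48, 49, 50, 51, 52, 53, 54, 55, 56, 57} is a counterexample.

Try 13 consecutive integers, 45, 46, …, 57. Their remainders mod 25 are 20, 21, 22, 23, 24, 0, 1, 2, 3, 4, 5, 6, 7 — pairwise different, as any 13 ≤ 25 consecutive integers have distinct residues.
Any two of them differ by at most 12 < 25 and by at least 1, so no difference is a multiple of 25.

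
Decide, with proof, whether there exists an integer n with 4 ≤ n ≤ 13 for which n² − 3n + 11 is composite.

n = 9

At n = 9: 9² − 3·9 + 11 = 65 = 5·13, which is composite.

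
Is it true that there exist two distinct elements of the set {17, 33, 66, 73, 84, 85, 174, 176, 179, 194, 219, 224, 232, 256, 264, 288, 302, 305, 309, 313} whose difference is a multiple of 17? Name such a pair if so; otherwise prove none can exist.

The pair (17, 85) works.

Both 17 and 85 leave remainder 0 on division by 17; their difference 68 = 4·17 is a multiple of 17.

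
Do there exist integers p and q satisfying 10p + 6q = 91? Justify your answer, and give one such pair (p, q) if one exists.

No, no such integers exist.

gcd(10, 6) = 2, so every integer of the form 10p + 6q is a multiple of 2.
But 91 = 2·45 + 1, so 2 ∤ 91.
Therefore 10p + 6q = 91 has no solution in integers.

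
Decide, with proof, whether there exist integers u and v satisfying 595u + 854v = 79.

gcd(595, 854) = 7, so every integer of the form 595u + 854v is a multiple of 7.
But 79 = 7·11 + 2, so 7 ∤ 79.
Therefore 595u + 854v = 79 has no solution in integers.

No, no such integers exist.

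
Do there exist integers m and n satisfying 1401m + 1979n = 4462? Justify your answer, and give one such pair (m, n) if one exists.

m = 1759, n = -1243

1401 and 1979 are coprime, so 1401m + 1979n ranges over all of ℤ.
Run the Euclidean algorithm on 1979 and 1401: 1979 = 1·1401 + 578, 1401 = 2·578 + 245, 578 = 2·245 + 88, 245 = 2·88 + 69, 88 = 1·69 + 19, 69 = 3·19 + 12, 19 = 1·12 + 7, 12 = 1·7 + 5, 7 = 1·5 + 2, 5 = 2·2 + 1, 2 = 2·1 + 0.
Working back up the chain: 1 = 5 − 2·2 = 5 − 2·(7 − 1·5) = −2·7 + 3·5 = −2·7 + 3·(12 − 1·7) = 3·12 − 5·7 = 3·12 − 5·(19 − 1·12) = −5·19 + 8·12 = −5·19 + 8·(69 − 3·19) = 8·69 − 29·19 = 8·69 − 29·(88 − 1·69) = −29·88 + 37·69 = −29·88 + 37·(245 − 2·88) = 37·245 − 103·88 = 37·245 − 103·(578 − 2·245) = −103·578 + 243·245 = −103·578 + 243·(1401 − 2·578) = 243·1401 − 589·578 = 243·1401 − 589·(1979 − 1·1401) = −589·1979 + 832·1401. So 1401·832 + 1979·(-589) = 1.
Multiplying through by 4462: m = 832·4462 = 3712384, n = (-589)·4462 = -2628118 is a solution.
Subtracting 1875·1979 from m and adding 1875·1401 to n gives the tidier solution (1759, -1243).
Check: 1401·1759 + 1979·(-1243) = 2464359 − 2459897 = 4462. ✓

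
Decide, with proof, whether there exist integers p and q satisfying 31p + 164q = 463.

p = 89, q = -14

Since gcd(31, 164) = 1, every integer is an integer combination of 31 and 164.
Dividing repeatedly: 164 = 5·31 + 9, 31 = 3·9 + 4, 9 = 2·4 + 1, 4 = 4·1 + 0.
Working back up the chain: 1 = 9 − 2·4 = 9 − 2·(31 − 3·9) = −2·31 + 7·9 = −2·31 + 7·(164 − 5·31) = 7·164 − 37·31. So 31·(-37) + 164·7 = 1.
Times 463: 31·(-17131) + 164·3241 = 463, so (-17131, 3241) solves it.
Shifting by a multiple of (164, −31) keeps it a solution: p = -17131 + 105·164 = 89, q = 3241 − 105·31 = -14.
Indeed 31·89 + 164·(-14) = 2759 − 2296 = 463.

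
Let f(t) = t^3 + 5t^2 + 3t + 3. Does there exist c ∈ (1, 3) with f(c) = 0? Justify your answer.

The endpoint values f(1) = 12 and f(3) = 84 are both positive. Claim: f(t) > 0 for every t in (1, 3).
Substitute t = 1 + u, where 0 < u < 2 on the interval. Expanding, f(1 + u) = u^3 + 8u^2 + 16u + 12.
All 4 nonzero coefficients of this polynomial in u are positive; hence for u > 0 the value is a sum of positive terms (the constant 12 among them).
Therefore f(t) > 0 throughout (1, 3), and f has no zero there.

No such root exists.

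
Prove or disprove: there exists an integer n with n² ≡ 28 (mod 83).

n = 32

Take n = 32. Then 32² = 1024 = 12·83 + 28, so 32² ≡ 28 (mod 83).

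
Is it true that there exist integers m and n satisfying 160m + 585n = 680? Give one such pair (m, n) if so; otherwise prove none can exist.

gcd(160, 585) = 5, and 5 divides 680, so integer solutions exist.
Dividing through by 5 reduces the equation to 32m + 117n = 136.
Dividing repeatedly: 117 = 3·32 + 21, 32 = 1·21 + 11, 21 = 1·11 + 10, 11 = 1·10 + 1, 10 = 10·1 + 0.
Working back up the chain: 1 = 11 − 1·10 = 11 − (21 − 1·11) = −21 + 2·11 = −21 + 2·(32 − 1·21) = 2·32 − 3·21 = 2·32 − 3·(117 − 3·32) = −3·117 + 11·32. So 32·11 + 117·(-3) = 1.
Scaling by 136 gives the particular solution (m, n) = (1496, -408).
Shifting by a multiple of (117, −32) keeps it a solution: m = 1496 − 12·117 = 92, n = -408 + 12·32 = -24.
Check: 160·92 + 585·(-24) = 14720 − 14040 = 680. ✓

m = 92, n = -24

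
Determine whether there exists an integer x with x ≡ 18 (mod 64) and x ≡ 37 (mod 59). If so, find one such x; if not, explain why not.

Since 64 and 59 share no common factor, CRT says the pair of congruences has a solution (unique mod 3776).
Write x = 18 + 64t and require 18 + 64t ≡ 37 (mod 59), i.e. 64t ≡ 19 (mod 59).
64 ≡ 5 (mod 59), so this reads 5t ≡ 19 (mod 59). Invert 5 mod 59 by the Euclidean algorithm: 59 = 11·5 + 4, 5 = 1·4 + 1, 4 = 4·1 + 0; back-substituting, 1 = 5 − 1·4 = 5 − (59 − 11·5) = −59 + 12·5. Hence 5·12 ≡ 1, so 5⁻¹ ≡ 12 (mod 59).
Multiplying by 12: t ≡ 12·19 = 228 ≡ 51 (mod 59).
With t = 51: x = 18 + 64·51 = 3282.
Verify: 3282 = 51·64 + 18 and 3282 = 55·59 + 37. ✓

x = 3282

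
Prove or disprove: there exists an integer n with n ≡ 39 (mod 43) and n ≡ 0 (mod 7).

gcd(43, 7) = 1, so the Chinese Remainder Theorem guarantees exactly one residue class mod 301 satisfying both.
Write n = 39 + 43t and require 39 + 43t ≡ 0 (mod 7), i.e. 43t ≡ 3 (mod 7).
43 ≡ 1 (mod 7), so this reads 1t ≡ 3 (mod 7). So t ≡ 3 (mod 7).
Taking t = 3 gives n = 39 + 43·3 = 168.
Check: 168 mod 43 = 39, 168 mod 7 = 0. ✓

n = 168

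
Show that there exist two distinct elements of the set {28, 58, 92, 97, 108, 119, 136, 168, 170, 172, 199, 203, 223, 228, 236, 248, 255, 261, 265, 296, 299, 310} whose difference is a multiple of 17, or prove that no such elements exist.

58 and 92 are such a pair.

Reduce each element mod 17: 28↦11, 58↦7, 92↦7, 97↦12, 108↦6, 119↦0, 136↦0, 168↦15, 170↦0, 172↦2, 199↦12, 203↦16, 223↦2, 228↦7, 236↦15, 248↦10, 255↦0, 261↦6, 265↦10, 296↦7, 299↦10, 310↦4. The residue 7 repeats (at 58 and 92), and 92 − 58 = 34 = 2·17.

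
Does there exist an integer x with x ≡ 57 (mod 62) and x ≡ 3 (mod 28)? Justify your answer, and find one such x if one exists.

x = 367

Here gcd(62, 28) = 2, and both 57 and 3 leave remainder 1 mod 2, so the system is consistent.
Step through x = 57, 57 + 62, 57 + 2·62, …: the values 57, 119, 181, 243, 305, 367 reduce mod 28 to 1, 7, 13, 19, 25, 3. The value 367 hits 3.
Check: 367 mod 62 = 57, 367 mod 28 = 3. ✓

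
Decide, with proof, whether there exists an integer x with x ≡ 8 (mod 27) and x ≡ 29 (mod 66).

x = 359

gcd(27, 66) = 3. A simultaneous solution exists iff 8 ≡ 29 (mod 3); here 8 mod 3 = 2 = 29 mod 3, so it does.
Write x = 8 + 27t. Then 27t ≡ 29 − 8 ≡ 21 (mod 66); dividing through by 3 gives 9t ≡ 7 (mod 22).
Since 9·5 = 45 = 2·22 + 1, the inverse of 9 mod 22 is 5.
Multiplying by 5: t ≡ 5·7 = 35 ≡ 13 (mod 22).
Then x = 8 + 27·13 = 359.
Check: 359 mod 27 = 8, 359 mod 66 = 29. ✓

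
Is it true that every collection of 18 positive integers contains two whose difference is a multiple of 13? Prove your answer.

Partition the integers by their residue mod 13; there are 13 classes.
Since 18 > 13, two of the 18 integers must share a residue class by the pigeonhole principle; call them a and b.
Equal remainders mean a − b ≡ 0 (mod 13), so 13 divides their difference.

Yes, this is always true.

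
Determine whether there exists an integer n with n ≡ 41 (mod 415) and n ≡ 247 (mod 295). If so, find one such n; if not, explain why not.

Both moduli are multiples of 5 = gcd(415, 295), so any solution would satisfy n ≡ 41 and n ≡ 247 modulo 5 simultaneously.
These are incompatible: 41 − 247 = -206 is not divisible by 5.
So no integer satisfies both congruences.

No, no such integer exists.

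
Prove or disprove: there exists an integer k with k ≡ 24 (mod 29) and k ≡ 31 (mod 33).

k = 691

gcd(29, 33) = 1, so the Chinese Remainder Theorem guarantees exactly one residue class mod 957 satisfying both.
Any solution of the first congruence is k = 24 + 29t; substituting into the second, 29t ≡ 31 − 24 ≡ 7 (mod 33).
Note 29·8 = 232 ≡ 1 (mod 33) (as 232 − 1 = 7·33), so 29⁻¹ ≡ 8.
Multiplying by 8: t ≡ 8·7 = 56 ≡ 23 (mod 33).
Taking t = 23 gives k = 24 + 29·23 = 691.
Indeed 691 ≡ 24 (mod 29) and 691 ≡ 31 (mod 33).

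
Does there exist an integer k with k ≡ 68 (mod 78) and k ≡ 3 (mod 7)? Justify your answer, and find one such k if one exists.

k = 458

gcd(78, 7) = 1, so the Chinese Remainder Theorem guarantees exactly one residue class mod 546 satisfying both.
Write k = 68 + 78t and require 68 + 78t ≡ 3 (mod 7), i.e. 78t ≡ 5 (mod 7).
78 ≡ 1 (mod 7), so this reads 1t ≡ 5 (mod 7). So t ≡ 5 (mod 7).
Taking t = 5 gives k = 68 + 78·5 = 458.
Verify: 458 = 5·78 + 68 and 458 = 65·7 + 3. ✓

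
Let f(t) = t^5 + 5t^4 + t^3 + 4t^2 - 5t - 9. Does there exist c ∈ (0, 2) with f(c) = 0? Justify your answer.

f(0) = -9 and f(2) = 117, which have opposite signs.
f is continuous everywhere (it is a polynomial), in particular on [0, 2].
By the Intermediate Value Theorem, f takes the value 0 somewhere in the open interval.

Yes, f has a root in the interval.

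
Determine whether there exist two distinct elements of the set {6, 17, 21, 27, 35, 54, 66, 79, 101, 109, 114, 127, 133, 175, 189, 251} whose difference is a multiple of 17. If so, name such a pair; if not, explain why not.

There is no such pair.

Reduce each element modulo 17: 6↦6, 17↦0, 21↦4, 27↦10, 35↦1, 54↦3, 66↦15, 79↦11, 101↦16, 109↦7, 114↦12, 127↦8, 133↦14, 175↦5, 189↦2, 251↦13.
These 16 residues are pairwise different, hence no difference of two elements is divisible by 17.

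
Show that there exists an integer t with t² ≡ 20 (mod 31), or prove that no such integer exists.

t = 19 works: 19² = 361, and 361 − 20 = 341 = 11·31.

t = 19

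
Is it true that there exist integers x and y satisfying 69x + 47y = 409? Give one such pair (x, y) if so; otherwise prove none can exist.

69 and 47 are coprime, so 69x + 47y ranges over all of ℤ.
Euclidean algorithm: 69 = 1·47 + 22, 47 = 2·22 + 3, 22 = 7·3 + 1, 3 = 3·1 + 0.
Working back up the chain: 1 = 22 − 7·3 = 22 − 7·(47 − 2·22) = −7·47 + 15·22 = −7·47 + 15·(69 − 1·47) = 15·69 − 22·47. So 69·15 + 47·(-22) = 1.
Multiplying through by 409: x = 15·409 = 6135, y = (-22)·409 = -8998 is a solution.
Shifting by a multiple of (47, −69) keeps it a solution: x = 6135 − 130·47 = 25, y = -8998 + 130·69 = -28.
Check: 69·25 + 47·(-28) = 1725 − 1316 = 409. ✓

x = 25, y = -28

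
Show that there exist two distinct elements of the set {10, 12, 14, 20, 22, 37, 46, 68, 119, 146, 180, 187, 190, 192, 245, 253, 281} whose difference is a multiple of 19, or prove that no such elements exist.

Reduce each element modulo 19: 10↦10, 12↦12, 14↦14, 20↦1, 22↦3, 37↦18, 46↦8, 68↦11, 119↦5, 146↦13, 180↦9, 187↦16, 190↦0, 192↦2, 245↦17, 253↦6, 281↦15.
No residue repeats among the 17 elements, so no pair has difference ≡ 0 (mod 19).

No, no such pair exists.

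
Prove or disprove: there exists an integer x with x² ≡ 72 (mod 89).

x = 28

x = 28 works: 28² = 784, and 784 − 72 = 712 = 8·89.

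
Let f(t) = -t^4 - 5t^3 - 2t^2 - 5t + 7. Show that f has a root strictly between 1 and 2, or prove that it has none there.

The endpoint values f(1) = -6 and f(2) = -67 are both negative. Claim: f(t) < 0 for every t in (1, 2).
Substitute t = 1 + u, where 0 < u < 1 on the interval. Expanding, f(1 + u) = -u^4 - 9u^3 - 23u^2 - 28u - 6.
All 5 nonzero coefficients of this polynomial in u are negative; hence for u > 0 the value is a sum of negative terms (the constant -6 among them).
So f is strictly negative on (1, 2); no root exists in the interval.

No.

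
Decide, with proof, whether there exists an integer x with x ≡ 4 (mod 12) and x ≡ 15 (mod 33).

Both moduli are multiples of 3 = gcd(12, 33), so any solution would satisfy x ≡ 4 and x ≡ 15 modulo 3 simultaneously.
These are incompatible: 4 − 15 = -11 is not divisible by 3.
Therefore no such x exists.

There is no such integer.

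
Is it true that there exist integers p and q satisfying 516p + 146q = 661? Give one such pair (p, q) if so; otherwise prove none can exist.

No such integers exist.

gcd(516, 146) = 2, so every integer of the form 516p + 146q is a multiple of 2.
But 661 is not a multiple of 2 (it leaves remainder 1).
So the equation is unsolvable over ℤ.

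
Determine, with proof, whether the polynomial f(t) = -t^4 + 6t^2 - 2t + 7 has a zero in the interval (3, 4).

No.

The endpoint values f(3) = -26 and f(4) = -161 are both negative. Claim: f(t) < 0 for every t in (3, 4).
Substitute t = 3 + u, where 0 < u < 1 on the interval. Expanding, f(3 + u) = -u^4 - 12u^3 - 48u^2 - 74u - 26.
All 5 nonzero coefficients of this polynomial in u are negative; hence for u > 0 the value is a sum of negative terms (the constant -26 among them).
So f is strictly negative on (3, 4); no root exists in the interval.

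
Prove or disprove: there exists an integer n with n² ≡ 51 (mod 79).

n = 29 works: 29² = 841, and 841 − 51 = 790 = 10·79.

n = 29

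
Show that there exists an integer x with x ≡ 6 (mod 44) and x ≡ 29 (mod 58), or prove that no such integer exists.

No, no such integer exists.

gcd(44, 58) = 2. If x ≡ 6 (mod 44) and x ≡ 29 (mod 58), then x ≡ 6 (mod 2) and x ≡ 29 (mod 2).
However 6 ≡ 0 and 29 ≡ 1 (mod 2), and 0 ≠ 1.
So no integer satisfies both congruences.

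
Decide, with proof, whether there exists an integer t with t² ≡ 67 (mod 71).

Apply Euler's criterion with the prime 71: 67 is a quadratic residue iff 67^35 ≡ 1 (mod 71), and a non-residue iff it is ≡ −1.
Repeated squaring mod 71: 67^2 = 4489 ≡ 16; 67^4 ≡ 16² = 256 ≡ 43; 67^8 ≡ 43² = 1849 ≡ 3; 67^16 ≡ 3² = 9 ≡ 9; 67^32 ≡ 9² = 81 ≡ 10.
Since 35 = 32 + 2 + 1, 67^35 ≡ 10 · 16 · 67; multiplying out mod 71: 10·16 = 160 ≡ 18, then 18·67 = 1206 ≡ 70. Thus 67^35 ≡ 70 ≡ −1 (mod 71).
By Euler's criterion 67 is a quadratic non-residue mod 71: no t satisfies t² ≡ 67 (mod 71).

No such integer exists.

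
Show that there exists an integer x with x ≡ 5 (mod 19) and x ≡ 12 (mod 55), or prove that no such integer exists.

x = 727

The moduli 19 and 55 are coprime, so by the Chinese Remainder Theorem a unique solution modulo 1045 exists.
Write x = 5 + 19t and require 5 + 19t ≡ 12 (mod 55), i.e. 19t ≡ 7 (mod 55).
Invert 19 mod 55 by the Euclidean algorithm: 55 = 2·19 + 17, 19 = 1·17 + 2, 17 = 8·2 + 1, 2 = 2·1 + 0; back-substituting, 1 = 17 − 8·2 = 17 − 8·(19 − 1·17) = −8·19 + 9·17 = −8·19 + 9·(55 − 2·19) = 9·55 − 26·19. Hence 19·(-26) ≡ 1, so 19⁻¹ ≡ -26 ≡ 29 (mod 55).
Multiplying by 29: t ≡ 29·7 = 203 ≡ 38 (mod 55).
With t = 38: x = 5 + 19·38 = 727.
Indeed 727 ≡ 5 (mod 19) and 727 ≡ 12 (mod 55).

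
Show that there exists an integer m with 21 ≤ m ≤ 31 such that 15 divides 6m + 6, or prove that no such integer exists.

m = 24

At m = 24 we get 6·24 + 6 = 150, and 150 = 15·10.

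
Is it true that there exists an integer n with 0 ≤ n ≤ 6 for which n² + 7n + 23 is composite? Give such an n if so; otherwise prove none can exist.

No, no such integer n in that range exists.

The values for n = 0, 1, …, 6 are 23, 31, 41, 53, 67, 83, 101, and each of these is prime.
So no value in the range makes the expression composite.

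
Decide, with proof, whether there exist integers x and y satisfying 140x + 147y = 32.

Both 140 and 147 are divisible by gcd(140, 147) = 7, hence so is any combination 140x + 147y.
But 32 is not a multiple of 7 (it leaves remainder 4).
So the equation is unsolvable over ℤ.

No such integers exist.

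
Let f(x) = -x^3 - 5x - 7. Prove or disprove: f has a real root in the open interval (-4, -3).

Evaluate at the endpoints: f(-4) = 77, f(-3) = 35 — same sign (positive).
f'(x) = -3x^2 - 5 has discriminant 0² − 4·(-3)·(-5) = -60 < 0, so f' has no real roots and is negative for every real x.
Hence f is strictly decreasing on ℝ, and in particular on [-4, -3]. A strictly monotone function with same-sign endpoint values stays positive on the whole interval, so f has no zero in (-4, -3).

No.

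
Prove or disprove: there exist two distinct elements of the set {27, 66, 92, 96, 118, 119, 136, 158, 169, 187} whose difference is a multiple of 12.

Reduce each element modulo 12: 27↦3, 66↦6, 92↦8, 96↦0, 118↦10, 119↦11, 136↦4, 158↦2, 169↦1, 187↦7.
These 10 residues are pairwise different, hence no difference of two elements is divisible by 12.

No, no such pair exists.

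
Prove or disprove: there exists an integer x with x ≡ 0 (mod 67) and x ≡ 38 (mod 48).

x = 134

gcd(67, 48) = 1, so the Chinese Remainder Theorem guarantees exactly one residue class mod 3216 satisfying both.
Any solution of the first congruence is x = 0 + 67t; substituting into the second, 67t ≡ 38 − 0 ≡ 38 (mod 48).
67 ≡ 19 (mod 48), so this reads 19t ≡ 38 (mod 48). Since 19·43 = 817 = 17·48 + 1, the inverse of 19 mod 48 is 43.
Therefore t ≡ 43·38 = 1634 ≡ 2 (mod 48).
Taking t = 2 gives x = 0 + 67·2 = 134.
Check: 134 mod 67 = 0, 134 mod 48 = 38. ✓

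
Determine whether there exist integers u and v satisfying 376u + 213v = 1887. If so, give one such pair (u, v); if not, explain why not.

u = 171, v = -293

Since gcd(376, 213) = 1, every integer is an integer combination of 376 and 213.
Run the Euclidean algorithm on 376 and 213: 376 = 1·213 + 163, 213 = 1·163 + 50, 163 = 3·50 + 13, 50 = 3·13 + 11, 13 = 1·11 + 2, 11 = 5·2 + 1, 2 = 2·1 + 0.
Unwinding: 1 = 11 − 5·2 = 11 − 5·(13 − 1·11) = −5·13 + 6·11 = −5·13 + 6·(50 − 3·13) = 6·50 − 23·13 = 6·50 − 23·(163 − 3·50) = −23·163 + 75·50 = −23·163 + 75·(213 − 1·163) = 75·213 − 98·163 = 75·213 − 98·(376 − 1·213) = −98·376 + 173·213, i.e. 376·(-98) + 213·173 = 1.
Multiplying through by 1887: u = (-98)·1887 = -184926, v = 173·1887 = 326451 is a solution.
Shifting by a multiple of (213, −376) keeps it a solution: u = -184926 + 869·213 = 171, v = 326451 − 869·376 = -293.
Check: 376·171 + 213·(-293) = 64296 − 62409 = 1887. ✓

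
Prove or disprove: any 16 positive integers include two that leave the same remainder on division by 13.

Yes, this is always true.

Partition the integers by their residue mod 13; there are 13 classes.
Placing 16 integers into 13 classes, some class receives at least two — say a and b.
So a and b have equal remainders mod 13, which is exactly what was to be shown.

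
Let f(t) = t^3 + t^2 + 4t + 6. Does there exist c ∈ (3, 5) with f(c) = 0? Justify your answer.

Evaluate at the endpoints: f(3) = 54, f(5) = 176 — same sign (positive).
f'(t) = 3t^2 + 2t + 4 has discriminant 2² − 4·3·4 = -44 < 0, so f' has no real roots and is positive for every real t.
So f is strictly increasing; between 3 and 5 its values lie between f(3) = 54 and f(5) = 176, all positive. Therefore f has no root in (3, 5).

f has no root in that interval.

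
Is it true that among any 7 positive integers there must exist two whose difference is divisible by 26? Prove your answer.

No; for instance {121, 122, 123, 124, 125, 126, 127} is a counterexample.

Consider the 7 integers 121, 122, …, 127. They lie in distinct residue classes modulo 26, since 7 ≤ 26.
Any two of them differ by at most 6 < 26 and by at least 1, so no difference is a multiple of 26.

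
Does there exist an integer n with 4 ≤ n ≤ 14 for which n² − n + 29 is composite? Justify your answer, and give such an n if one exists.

At n = 13: 13² − 13 + 29 = 185 = 5·37, which is composite.

n = 13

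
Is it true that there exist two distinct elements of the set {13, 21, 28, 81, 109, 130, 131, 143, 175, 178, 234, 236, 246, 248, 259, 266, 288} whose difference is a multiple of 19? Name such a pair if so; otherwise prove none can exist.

Reduce each element modulo 19: 13↦13, 21↦2, 28↦9, 81↦5, 109↦14, 130↦16, 131↦17, 143↦10, 175↦4, 178↦7, 234↦6, 236↦8, 246↦18, 248↦1, 259↦12, 266↦0, 288↦3.
No residue repeats among the 17 elements, so no pair has difference ≡ 0 (mod 19).

No such pair exists.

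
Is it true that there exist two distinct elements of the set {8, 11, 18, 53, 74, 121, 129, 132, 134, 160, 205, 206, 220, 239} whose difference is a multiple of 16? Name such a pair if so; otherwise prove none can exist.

Residues mod 16: 8↦8, 11↦11, 18↦2, 53↦5, 74↦10, 121↦9, 129↦1, 132↦4, 134↦6, 160↦0, 205↦13, 206↦14, 220↦12, 239↦15.
These 14 residues are pairwise different, hence no difference of two elements is divisible by 16.

No such pair exists.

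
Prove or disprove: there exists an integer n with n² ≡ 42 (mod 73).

No, no such integer exists.

73 is prime, so by Euler's criterion 42 is a square mod 73 iff 42^((73−1)/2) = 42^36 ≡ 1 (mod 73).
Squaring successively (mod 73): 42^2 = 1764 ≡ 12; 42^4 ≡ 12² = 144 ≡ 71; 42^8 ≡ 71² = 5041 ≡ 4; 42^16 ≡ 4² = 16 ≡ 16; 42^32 ≡ 16² = 256 ≡ 37.
Since 36 = 32 + 4, 42^36 ≡ 37 · 71; multiplying out mod 73: 37·71 = 2627 ≡ 72. Thus 42^36 ≡ 72 ≡ −1 (mod 73).
The value −1 means 42 is a non-residue modulo 73, so n² ≡ 42 (mod 73) is impossible.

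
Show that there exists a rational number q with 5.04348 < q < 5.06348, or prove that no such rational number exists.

q = 81/16

Look for a denominator N such that an integer falls strictly between N·5.04348 and N·5.06348. N = 16 works: 16·5.04348 = 80.69568 < 81 < 81.01568 = 16·5.06348.
Hence 81/16 is a rational number with 5.04348 < 81/16 < 5.06348.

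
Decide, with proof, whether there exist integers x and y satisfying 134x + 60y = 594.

x = 21, y = -37

gcd(134, 60) = 2, and 2 divides 594, so integer solutions exist.
Dividing through by 2 reduces the equation to 67x + 30y = 297.
Euclidean algorithm: 67 = 2·30 + 7, 30 = 4·7 + 2, 7 = 3·2 + 1, 2 = 2·1 + 0.
Unwinding: 1 = 7 − 3·2 = 7 − 3·(30 − 4·7) = −3·30 + 13·7 = −3·30 + 13·(67 − 2·30) = 13·67 − 29·30, i.e. 67·13 + 30·(-29) = 1.
Times 297: 67·3861 + 30·(-8613) = 297, so (3861, -8613) solves it.
Subtracting 128·30 from x and adding 128·67 to y gives the tidier solution (21, -37).
Indeed 134·21 + 60·(-37) = 2814 − 2220 = 594.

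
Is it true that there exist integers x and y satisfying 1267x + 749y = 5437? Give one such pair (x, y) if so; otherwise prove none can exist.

No, no such integers exist.

Both 1267 and 749 are divisible by gcd(1267, 749) = 7, hence so is any combination 1267x + 749y.
However 5437 leaves remainder 5 on division by 7.
Therefore 1267x + 749y = 5437 has no solution in integers.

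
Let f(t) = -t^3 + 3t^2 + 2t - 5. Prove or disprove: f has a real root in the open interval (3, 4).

f(3) = 1 and f(4) = -13, which have opposite signs.
Since f is a polynomial it is continuous on [3, 4].
By the Intermediate Value Theorem f must vanish at some point of (3, 4).

Yes, f has a root in the interval.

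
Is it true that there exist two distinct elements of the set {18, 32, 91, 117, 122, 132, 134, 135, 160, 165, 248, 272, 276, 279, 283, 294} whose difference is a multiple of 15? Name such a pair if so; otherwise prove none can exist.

Yes: 32 and 122.

32 mod 15 = 2 and 122 mod 15 = 2, so 122 − 32 = 90 = 6·15.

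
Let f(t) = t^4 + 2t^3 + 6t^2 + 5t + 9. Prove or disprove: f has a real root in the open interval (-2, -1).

f(-2) = 23 and f(-1) = 9, both positive, so a sign-change argument is unavailable; we show f keeps this sign on the whole interval.
Substitute t = -1 − u, where 0 < u < 1 on the interval. Expanding, f(-1 − u) = u^4 + 2u^3 + 6u^2 + 5u + 9.
All 5 nonzero coefficients of this polynomial in u are positive; hence for u > 0 the value is a sum of positive terms (the constant 9 among them).
So f is strictly positive on (-2, -1); no root exists in the interval.

No.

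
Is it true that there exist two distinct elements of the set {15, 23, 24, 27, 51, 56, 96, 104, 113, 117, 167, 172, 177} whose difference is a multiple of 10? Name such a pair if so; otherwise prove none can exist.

23 and 113 are such a pair.

Both 23 and 113 leave remainder 3 on division by 10; their difference 90 = 9·10 is a multiple of 10.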